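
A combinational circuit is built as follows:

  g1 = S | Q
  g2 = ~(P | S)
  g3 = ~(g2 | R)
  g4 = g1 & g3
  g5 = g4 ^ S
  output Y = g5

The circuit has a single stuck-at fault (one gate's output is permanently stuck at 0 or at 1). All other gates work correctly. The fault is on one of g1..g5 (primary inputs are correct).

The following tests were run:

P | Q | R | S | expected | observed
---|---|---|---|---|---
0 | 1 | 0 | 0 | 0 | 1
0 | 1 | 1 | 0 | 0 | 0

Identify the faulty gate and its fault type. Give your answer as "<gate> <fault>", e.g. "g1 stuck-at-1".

Fault-free values for test 1 (P=0, Q=1, R=0, S=0): g1=1, g2=1, g3=0, g4=0, g5=0, giving Y=0. Observed 1.
Test 1: faults giving observed 1 are {g2 stuck-at-0, g3 stuck-at-1, g4 stuck-at-1, g5 stuck-at-1}.
Test 2 (P=0, Q=1, R=1, S=0): fault-free g1=1, g2=1, g3=0, g4=0, g5=0 → 0; observed 0. Eliminates g3 stuck-at-1, g4 stuck-at-1, g5 stuck-at-1.
Only g2 stuck-at-0 is consistent with every test.

g2 stuck-at-0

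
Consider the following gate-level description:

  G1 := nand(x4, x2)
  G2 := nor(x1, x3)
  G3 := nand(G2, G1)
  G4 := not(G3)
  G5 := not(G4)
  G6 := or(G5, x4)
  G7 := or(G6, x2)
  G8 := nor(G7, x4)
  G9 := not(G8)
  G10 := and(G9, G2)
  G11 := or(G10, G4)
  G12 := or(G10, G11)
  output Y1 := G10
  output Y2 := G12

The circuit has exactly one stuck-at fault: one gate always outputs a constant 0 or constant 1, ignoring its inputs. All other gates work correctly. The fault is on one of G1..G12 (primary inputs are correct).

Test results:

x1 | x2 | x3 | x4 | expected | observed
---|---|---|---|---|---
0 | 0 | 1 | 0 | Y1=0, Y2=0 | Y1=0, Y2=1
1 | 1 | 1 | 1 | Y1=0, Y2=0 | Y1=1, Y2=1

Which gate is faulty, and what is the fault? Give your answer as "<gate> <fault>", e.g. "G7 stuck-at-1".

G2 stuck-at-1

Fault-free values for test 1 (x1=0, x2=0, x3=1, x4=0): G1=1, G2=0, G3=1, G4=0, G5=1, G6=1, G7=1, G8=0, G9=1, G10=0, G11=0, G12=0, giving Y1=0, Y2=0. Observed Y1=0, Y2=1.
Test 1: faults giving observed Y1=0, Y2=1 are {G2 stuck-at-1, G3 stuck-at-0, G4 stuck-at-1, G11 stuck-at-1, G12 stuck-at-1}.
Test 2 (x1=1, x2=1, x3=1, x4=1): fault-free G1=0, G2=0, G3=1, G4=0, G5=1, G6=1, G7=1, G8=0, G9=1, G10=0, G11=0, G12=0 → Y1=0, Y2=0; observed Y1=1, Y2=1. Eliminates G3 stuck-at-0, G4 stuck-at-1, G11 stuck-at-1, G12 stuck-at-1.
Only G2 stuck-at-1 is consistent with every test.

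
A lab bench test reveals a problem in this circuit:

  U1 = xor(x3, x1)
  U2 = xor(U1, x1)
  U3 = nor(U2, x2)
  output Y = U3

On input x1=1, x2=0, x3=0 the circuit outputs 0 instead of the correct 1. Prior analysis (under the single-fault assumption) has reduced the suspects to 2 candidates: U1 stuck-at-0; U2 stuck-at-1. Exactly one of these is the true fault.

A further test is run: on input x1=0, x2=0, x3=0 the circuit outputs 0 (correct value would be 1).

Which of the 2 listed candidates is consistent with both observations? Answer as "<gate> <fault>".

Evaluate each candidate on input x1=0, x2=0, x3=0:
  U1 stuck-at-0: U1=0 [stuck-at-0], U2=0, U3=1 → 1 — eliminated
  U2 stuck-at-1: U1=0, U2=1 [stuck-at-1], U3=0 → 0 — matches
Only U2 stuck-at-1 reproduces the observed 0.

U2 stuck-at-1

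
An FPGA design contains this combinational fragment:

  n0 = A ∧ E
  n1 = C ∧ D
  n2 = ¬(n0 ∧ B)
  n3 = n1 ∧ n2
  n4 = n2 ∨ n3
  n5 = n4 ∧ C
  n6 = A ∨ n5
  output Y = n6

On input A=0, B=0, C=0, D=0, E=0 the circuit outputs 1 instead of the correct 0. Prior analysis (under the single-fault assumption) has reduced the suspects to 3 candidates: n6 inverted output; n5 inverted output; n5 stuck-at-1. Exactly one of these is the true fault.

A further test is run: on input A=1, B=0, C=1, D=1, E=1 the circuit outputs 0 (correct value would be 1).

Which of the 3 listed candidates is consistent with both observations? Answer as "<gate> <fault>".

Evaluate each candidate on input A=1, B=0, C=1, D=1, E=1:
  n6 inverted output: n0=1, n1=1, n2=1, n3=1, n4=1, n5=1, n6=0 [inverted output] → 0 — matches
  n5 inverted output: n0=1, n1=1, n2=1, n3=1, n4=1, n5=0 [inverted output], n6=1 → 1 — eliminated
  n5 stuck-at-1: n0=1, n1=1, n2=1, n3=1, n4=1, n5=1 [stuck-at-1], n6=1 → 1 — eliminated
Only n6 inverted output reproduces the observed 0.

n6 inverted output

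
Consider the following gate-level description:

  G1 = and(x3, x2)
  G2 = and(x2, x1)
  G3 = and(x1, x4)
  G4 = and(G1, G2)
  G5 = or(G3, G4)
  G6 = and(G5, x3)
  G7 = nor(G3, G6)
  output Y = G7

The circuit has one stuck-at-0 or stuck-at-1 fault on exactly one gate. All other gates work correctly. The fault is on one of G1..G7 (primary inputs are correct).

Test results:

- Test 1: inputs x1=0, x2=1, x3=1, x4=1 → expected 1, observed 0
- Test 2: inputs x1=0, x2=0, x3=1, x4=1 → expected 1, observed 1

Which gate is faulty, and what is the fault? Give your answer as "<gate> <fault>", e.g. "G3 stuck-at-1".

Fault-free values for test 1 (x1=0, x2=1, x3=1, x4=1): G1=1, G2=0, G3=0, G4=0, G5=0, G6=0, G7=1, giving Y=1. Observed 0.
Test 1: faults giving observed 0 are {G2 stuck-at-1, G3 stuck-at-1, G4 stuck-at-1, G5 stuck-at-1, G6 stuck-at-1, G7 stuck-at-0}.
Test 2 (x1=0, x2=0, x3=1, x4=1): fault-free G1=0, G2=0, G3=0, G4=0, G5=0, G6=0, G7=1 → 1; observed 1. Eliminates G3 stuck-at-1, G4 stuck-at-1, G5 stuck-at-1, G6 stuck-at-1, G7 stuck-at-0.
Only G2 stuck-at-1 is consistent with every test.

G2 stuck-at-1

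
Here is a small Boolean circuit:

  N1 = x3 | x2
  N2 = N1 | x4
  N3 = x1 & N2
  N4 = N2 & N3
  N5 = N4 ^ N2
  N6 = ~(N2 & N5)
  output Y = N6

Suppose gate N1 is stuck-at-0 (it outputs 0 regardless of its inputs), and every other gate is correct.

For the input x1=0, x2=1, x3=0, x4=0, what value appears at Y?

1

Propagate with N1 forced: N1=0 [stuck-at-0], N2=0, N3=0, N4=0, N5=0, N6=1.
So Y = 1. (Without the fault it would be 0.)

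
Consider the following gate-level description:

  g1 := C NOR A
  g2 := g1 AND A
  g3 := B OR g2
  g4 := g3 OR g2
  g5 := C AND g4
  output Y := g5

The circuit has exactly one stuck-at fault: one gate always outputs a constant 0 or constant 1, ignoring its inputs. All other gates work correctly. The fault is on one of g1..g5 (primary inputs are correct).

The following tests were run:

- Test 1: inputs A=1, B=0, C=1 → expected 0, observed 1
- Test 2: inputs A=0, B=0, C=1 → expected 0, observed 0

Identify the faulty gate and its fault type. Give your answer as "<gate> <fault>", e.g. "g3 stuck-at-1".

g1 stuck-at-1

Fault-free values for test 1 (A=1, B=0, C=1): g1=0, g2=0, g3=0, g4=0, g5=0, giving Y=0. Observed 1.
Test 1: faults giving observed 1 are {g1 stuck-at-1, g2 stuck-at-1, g3 stuck-at-1, g4 stuck-at-1, g5 stuck-at-1}.
Test 2 (A=0, B=0, C=1): fault-free g1=0, g2=0, g3=0, g4=0, g5=0 → 0; observed 0. Eliminates g2 stuck-at-1, g3 stuck-at-1, g4 stuck-at-1, g5 stuck-at-1.
Only g1 stuck-at-1 is consistent with every test.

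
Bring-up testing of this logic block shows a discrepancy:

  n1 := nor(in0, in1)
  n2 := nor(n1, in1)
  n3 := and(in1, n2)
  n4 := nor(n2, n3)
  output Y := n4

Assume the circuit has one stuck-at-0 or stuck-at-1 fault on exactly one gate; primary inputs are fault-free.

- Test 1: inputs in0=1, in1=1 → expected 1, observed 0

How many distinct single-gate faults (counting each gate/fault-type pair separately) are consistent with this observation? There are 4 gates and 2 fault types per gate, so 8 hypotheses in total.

3

Fault-free: n1=0, n2=0, n3=0, n4=1 → 1. Observed 0.
  n1 stuck-at-0: output 1 ✗
  n1 stuck-at-1: output 1 ✗
  n2 stuck-at-0: output 1 ✗
  n2 stuck-at-1: output 0 ✓
  n3 stuck-at-0: output 1 ✗
  n3 stuck-at-1: output 0 ✓
  n4 stuck-at-0: output 0 ✓
  n4 stuck-at-1: output 1 ✗
Consistent faults: {n2 stuck-at-1, n3 stuck-at-1, n4 stuck-at-0} — 3 in all.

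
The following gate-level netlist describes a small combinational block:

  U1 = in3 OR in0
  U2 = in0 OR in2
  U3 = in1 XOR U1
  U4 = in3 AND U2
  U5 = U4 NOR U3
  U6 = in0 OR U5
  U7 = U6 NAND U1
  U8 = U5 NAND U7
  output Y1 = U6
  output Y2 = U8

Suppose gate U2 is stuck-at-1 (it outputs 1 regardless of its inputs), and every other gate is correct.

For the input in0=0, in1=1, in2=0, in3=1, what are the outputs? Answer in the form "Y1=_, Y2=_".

Propagate with U2 forced: U1=1, U2=1 [stuck-at-1], U3=0, U4=1, U5=0, U6=0, U7=1, U8=1.
So the outputs are Y1=0, Y2=1. (Without the fault they would be Y1=1, Y2=1.)

Y1=0, Y2=1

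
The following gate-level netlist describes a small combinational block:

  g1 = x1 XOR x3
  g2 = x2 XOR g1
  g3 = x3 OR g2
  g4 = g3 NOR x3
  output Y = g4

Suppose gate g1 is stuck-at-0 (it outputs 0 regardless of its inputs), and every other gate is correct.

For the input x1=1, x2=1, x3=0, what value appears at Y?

Propagate with g1 forced: g1=0 [stuck-at-0], g2=1, g3=1, g4=0.
So Y = 0. (Without the fault it would be 1.)

0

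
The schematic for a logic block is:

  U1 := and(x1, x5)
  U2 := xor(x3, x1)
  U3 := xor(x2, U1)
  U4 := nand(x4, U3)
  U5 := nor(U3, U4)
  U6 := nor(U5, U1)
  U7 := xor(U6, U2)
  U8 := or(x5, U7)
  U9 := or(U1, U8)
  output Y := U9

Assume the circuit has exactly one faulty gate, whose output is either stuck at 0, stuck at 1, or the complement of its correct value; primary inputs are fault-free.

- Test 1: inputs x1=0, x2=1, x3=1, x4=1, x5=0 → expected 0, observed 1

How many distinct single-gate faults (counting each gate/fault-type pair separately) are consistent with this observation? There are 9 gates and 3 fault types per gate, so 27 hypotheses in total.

Fault-free: U1=0, U2=1, U3=1, U4=0, U5=0, U6=1, U7=0, U8=0, U9=0 → 0. Observed 1.
  U1: stuck-at-1, inverted output ✓; others ✗
  U2: stuck-at-0, inverted output ✓; others ✗
  U3: none of the 3 fault types match ✗
  U4: none of the 3 fault types match ✗
  U5: stuck-at-1, inverted output ✓; others ✗
  U6: stuck-at-0, inverted output ✓; others ✗
  U7: stuck-at-1, inverted output ✓; others ✗
  U8: stuck-at-1, inverted output ✓; others ✗
  U9: stuck-at-1, inverted output ✓; others ✗
Consistent faults: {U1 stuck-at-1, U1 inverted output, U2 stuck-at-0, U2 inverted output, U5 stuck-at-1, U5 inverted output, U6 stuck-at-0, U6 inverted output, U7 stuck-at-1, U7 inverted output, U8 stuck-at-1, U8 inverted output, U9 stuck-at-1, U9 inverted output} — 14 in all.

14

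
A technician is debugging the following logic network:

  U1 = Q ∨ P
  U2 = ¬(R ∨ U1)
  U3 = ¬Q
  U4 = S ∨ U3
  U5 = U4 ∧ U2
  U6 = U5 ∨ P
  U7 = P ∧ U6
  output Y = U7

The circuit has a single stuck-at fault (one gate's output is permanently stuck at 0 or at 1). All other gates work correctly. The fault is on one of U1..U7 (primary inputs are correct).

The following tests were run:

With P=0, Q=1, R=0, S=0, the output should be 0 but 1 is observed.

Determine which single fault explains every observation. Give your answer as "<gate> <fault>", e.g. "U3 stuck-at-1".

U7 stuck-at-1

Fault-free values for test 1 (P=0, Q=1, R=0, S=0): U1=1, U2=0, U3=0, U4=0, U5=0, U6=0, U7=0, giving Y=0. Observed 1.
Test 1: faults giving observed 1 are {U7 stuck-at-1}.
Only U7 stuck-at-1 is consistent with every test.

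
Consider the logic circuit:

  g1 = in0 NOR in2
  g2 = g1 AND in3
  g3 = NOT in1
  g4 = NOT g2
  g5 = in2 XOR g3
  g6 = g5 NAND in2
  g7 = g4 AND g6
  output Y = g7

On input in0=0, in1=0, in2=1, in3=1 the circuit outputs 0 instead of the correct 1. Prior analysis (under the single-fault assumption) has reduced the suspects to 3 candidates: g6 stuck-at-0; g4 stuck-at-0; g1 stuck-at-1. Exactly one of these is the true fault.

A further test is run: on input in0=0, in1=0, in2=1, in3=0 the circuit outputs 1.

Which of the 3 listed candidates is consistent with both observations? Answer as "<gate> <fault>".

g1 stuck-at-1

Evaluate each candidate on input in0=0, in1=0, in2=1, in3=0:
  g6 stuck-at-0: g1=0, g2=0, g3=1, g4=1, g5=0, g6=0 [stuck-at-0], g7=0 → 0 — eliminated
  g4 stuck-at-0: g1=0, g2=0, g3=1, g4=0 [stuck-at-0], g5=0, g6=1, g7=0 → 0 — eliminated
  g1 stuck-at-1: g1=1 [stuck-at-1], g2=0, g3=1, g4=1, g5=0, g6=1, g7=1 → 1 — matches
Only g1 stuck-at-1 reproduces the observed 1.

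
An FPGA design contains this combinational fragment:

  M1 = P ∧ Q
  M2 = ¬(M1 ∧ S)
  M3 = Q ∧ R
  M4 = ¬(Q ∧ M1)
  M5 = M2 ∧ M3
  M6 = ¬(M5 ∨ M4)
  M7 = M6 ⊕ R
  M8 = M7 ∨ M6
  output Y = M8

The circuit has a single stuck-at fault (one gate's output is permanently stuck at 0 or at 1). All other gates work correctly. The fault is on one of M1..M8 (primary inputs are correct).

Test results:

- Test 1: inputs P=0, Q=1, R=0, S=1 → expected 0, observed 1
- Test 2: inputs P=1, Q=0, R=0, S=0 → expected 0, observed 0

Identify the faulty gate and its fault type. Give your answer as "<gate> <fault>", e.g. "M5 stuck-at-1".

M1 stuck-at-1

Fault-free values for test 1 (P=0, Q=1, R=0, S=1): M1=0, M2=1, M3=0, M4=1, M5=0, M6=0, M7=0, M8=0, giving Y=0. Observed 1.
Test 1: faults giving observed 1 are {M1 stuck-at-1, M4 stuck-at-0, M6 stuck-at-1, M7 stuck-at-1, M8 stuck-at-1}.
Test 2 (P=1, Q=0, R=0, S=0): fault-free M1=0, M2=1, M3=0, M4=1, M5=0, M6=0, M7=0, M8=0 → 0; observed 0. Eliminates M4 stuck-at-0, M6 stuck-at-1, M7 stuck-at-1, M8 stuck-at-1.
Only M1 stuck-at-1 is consistent with every test.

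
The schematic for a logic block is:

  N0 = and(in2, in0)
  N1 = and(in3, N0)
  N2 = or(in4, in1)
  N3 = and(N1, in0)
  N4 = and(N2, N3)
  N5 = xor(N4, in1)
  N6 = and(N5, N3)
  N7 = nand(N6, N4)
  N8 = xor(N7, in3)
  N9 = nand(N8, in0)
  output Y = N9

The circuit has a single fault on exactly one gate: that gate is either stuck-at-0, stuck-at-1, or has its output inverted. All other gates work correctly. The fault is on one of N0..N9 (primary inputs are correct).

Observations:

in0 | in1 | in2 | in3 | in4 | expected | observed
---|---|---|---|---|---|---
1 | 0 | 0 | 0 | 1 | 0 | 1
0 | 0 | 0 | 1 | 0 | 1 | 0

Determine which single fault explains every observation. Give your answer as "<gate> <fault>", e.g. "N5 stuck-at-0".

Fault-free values for test 1 (in0=1, in1=0, in2=0, in3=0, in4=1): N0=0, N1=0, N2=1, N3=0, N4=0, N5=0, N6=0, N7=1, N8=1, N9=0, giving Y=0. Observed 1.
Test 1: faults giving observed 1 are {N1 stuck-at-1, N1 inverted output, N3 stuck-at-1, N3 inverted output, N7 stuck-at-0, N7 inverted output, N8 stuck-at-0, N8 inverted output, N9 stuck-at-1, N9 inverted output}.
Test 2 (in0=0, in1=0, in2=0, in3=1, in4=0): fault-free N0=0, N1=0, N2=0, N3=0, N4=0, N5=0, N6=0, N7=1, N8=0, N9=1 → 1; observed 0. Eliminates N1 stuck-at-1, N1 inverted output, N3 stuck-at-1, N3 inverted output, N7 stuck-at-0, N7 inverted output, N8 stuck-at-0, N8 inverted output, N9 stuck-at-1.
Only N9 inverted output is consistent with every test.

N9 inverted output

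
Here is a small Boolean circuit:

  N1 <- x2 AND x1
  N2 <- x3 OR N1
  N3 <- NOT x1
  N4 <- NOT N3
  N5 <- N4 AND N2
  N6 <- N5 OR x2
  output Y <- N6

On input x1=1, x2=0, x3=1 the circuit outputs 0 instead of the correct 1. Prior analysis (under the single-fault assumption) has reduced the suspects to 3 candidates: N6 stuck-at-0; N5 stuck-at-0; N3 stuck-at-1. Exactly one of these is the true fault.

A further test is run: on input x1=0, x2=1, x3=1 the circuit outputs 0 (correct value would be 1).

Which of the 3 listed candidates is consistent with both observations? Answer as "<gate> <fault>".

N6 stuck-at-0

Evaluate each candidate on input x1=0, x2=1, x3=1:
  N6 stuck-at-0: N1=0, N2=1, N3=1, N4=0, N5=0, N6=0 [stuck-at-0] → 0 — matches
  N5 stuck-at-0: N1=0, N2=1, N3=1, N4=0, N5=0 [stuck-at-0], N6=1 → 1 — eliminated
  N3 stuck-at-1: N1=0, N2=1, N3=1 [stuck-at-1], N4=0, N5=0, N6=1 → 1 — eliminated
Only N6 stuck-at-0 reproduces the observed 0.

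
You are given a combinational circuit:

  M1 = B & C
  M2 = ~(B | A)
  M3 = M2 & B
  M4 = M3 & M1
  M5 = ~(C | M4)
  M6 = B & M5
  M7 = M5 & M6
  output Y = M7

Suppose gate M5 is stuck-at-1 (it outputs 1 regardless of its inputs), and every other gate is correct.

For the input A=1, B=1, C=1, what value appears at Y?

Propagate with M5 forced: M1=1, M2=0, M3=0, M4=0, M5=1 [stuck-at-1], M6=1, M7=1.
So Y = 1. (Without the fault it would be 0.)

1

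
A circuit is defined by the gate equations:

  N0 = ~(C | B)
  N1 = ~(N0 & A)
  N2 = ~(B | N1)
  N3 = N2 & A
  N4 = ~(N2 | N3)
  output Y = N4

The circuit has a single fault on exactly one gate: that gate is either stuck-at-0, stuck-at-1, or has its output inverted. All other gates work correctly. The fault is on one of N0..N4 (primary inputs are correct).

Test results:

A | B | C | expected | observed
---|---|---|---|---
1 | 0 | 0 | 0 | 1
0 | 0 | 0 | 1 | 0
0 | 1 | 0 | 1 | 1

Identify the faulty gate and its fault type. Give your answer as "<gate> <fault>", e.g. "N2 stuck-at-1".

Fault-free values for test 1 (A=1, B=0, C=0): N0=1, N1=0, N2=1, N3=1, N4=0, giving Y=0. Observed 1.
Test 1: faults giving observed 1 are {N0 stuck-at-0, N0 inverted output, N1 stuck-at-1, N1 inverted output, N2 stuck-at-0, N2 inverted output, N4 stuck-at-1, N4 inverted output}.
Test 2 (A=0, B=0, C=0): fault-free N0=1, N1=1, N2=0, N3=0, N4=1 → 1; observed 0. Eliminates N0 stuck-at-0, N0 inverted output, N1 stuck-at-1, N2 stuck-at-0, N4 stuck-at-1.
Test 3 (A=0, B=1, C=0): fault-free N0=0, N1=1, N2=0, N3=0, N4=1 → 1; observed 1. Eliminates N2 inverted output, N4 inverted output.
Only N1 inverted output is consistent with every test.

N1 inverted output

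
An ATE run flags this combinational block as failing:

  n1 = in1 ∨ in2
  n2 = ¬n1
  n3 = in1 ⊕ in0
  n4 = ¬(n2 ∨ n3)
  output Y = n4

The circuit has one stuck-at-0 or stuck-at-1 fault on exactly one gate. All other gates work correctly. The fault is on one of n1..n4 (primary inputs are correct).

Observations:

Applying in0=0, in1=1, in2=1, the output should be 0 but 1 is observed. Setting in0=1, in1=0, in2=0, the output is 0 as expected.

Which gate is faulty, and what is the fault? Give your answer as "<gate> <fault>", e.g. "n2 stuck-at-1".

Fault-free values for test 1 (in0=0, in1=1, in2=1): n1=1, n2=0, n3=1, n4=0, giving Y=0. Observed 1.
Test 1: faults giving observed 1 are {n3 stuck-at-0, n4 stuck-at-1}.
Test 2 (in0=1, in1=0, in2=0): fault-free n1=0, n2=1, n3=1, n4=0 → 0; observed 0. Eliminates n4 stuck-at-1.
Only n3 stuck-at-0 is consistent with every test.

n3 stuck-at-0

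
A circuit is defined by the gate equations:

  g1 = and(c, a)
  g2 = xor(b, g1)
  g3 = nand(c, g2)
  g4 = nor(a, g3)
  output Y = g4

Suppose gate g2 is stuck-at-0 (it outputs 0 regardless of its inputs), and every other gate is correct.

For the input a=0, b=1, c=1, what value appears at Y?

Propagate with g2 forced: g1=0, g2=0 [stuck-at-0], g3=1, g4=0.
So Y = 0. (Without the fault it would be 1.)

0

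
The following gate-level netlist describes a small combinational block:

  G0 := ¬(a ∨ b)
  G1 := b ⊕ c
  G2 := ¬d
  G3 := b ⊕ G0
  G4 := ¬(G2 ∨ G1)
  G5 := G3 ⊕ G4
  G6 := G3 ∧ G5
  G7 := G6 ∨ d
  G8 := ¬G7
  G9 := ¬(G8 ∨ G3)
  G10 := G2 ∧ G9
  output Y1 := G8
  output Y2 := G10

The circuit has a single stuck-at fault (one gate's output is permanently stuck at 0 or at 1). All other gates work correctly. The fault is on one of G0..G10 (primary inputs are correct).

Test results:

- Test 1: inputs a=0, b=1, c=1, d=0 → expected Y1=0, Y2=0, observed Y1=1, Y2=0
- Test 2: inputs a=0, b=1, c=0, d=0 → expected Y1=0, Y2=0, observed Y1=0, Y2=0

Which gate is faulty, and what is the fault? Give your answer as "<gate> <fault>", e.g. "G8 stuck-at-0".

Fault-free values for test 1 (a=0, b=1, c=1, d=0): G0=0, G1=0, G2=1, G3=1, G4=0, G5=1, G6=1, G7=1, G8=0, G9=0, G10=0, giving Y1=0, Y2=0. Observed Y1=1, Y2=0.
Test 1: faults giving observed Y1=1, Y2=0 are {G0 stuck-at-1, G2 stuck-at-0, G3 stuck-at-0, G4 stuck-at-1, G5 stuck-at-0, G6 stuck-at-0, G7 stuck-at-0, G8 stuck-at-1}.
Test 2 (a=0, b=1, c=0, d=0): fault-free G0=0, G1=1, G2=1, G3=1, G4=0, G5=1, G6=1, G7=1, G8=0, G9=0, G10=0 → Y1=0, Y2=0; observed Y1=0, Y2=0. Eliminates G0 stuck-at-1, G3 stuck-at-0, G4 stuck-at-1, G5 stuck-at-0, G6 stuck-at-0, G7 stuck-at-0, G8 stuck-at-1.
Only G2 stuck-at-0 is consistent with every test.

G2 stuck-at-0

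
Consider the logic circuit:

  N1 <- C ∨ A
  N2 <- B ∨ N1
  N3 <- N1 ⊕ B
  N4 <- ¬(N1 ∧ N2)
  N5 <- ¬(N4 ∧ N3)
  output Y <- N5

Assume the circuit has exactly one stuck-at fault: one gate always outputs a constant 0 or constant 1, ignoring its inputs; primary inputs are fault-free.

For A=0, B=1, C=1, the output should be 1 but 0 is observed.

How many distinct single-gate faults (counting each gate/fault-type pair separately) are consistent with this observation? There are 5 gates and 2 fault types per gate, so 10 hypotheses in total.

2

Fault-free: N1=1, N2=1, N3=0, N4=0, N5=1 → 1. Observed 0.
  N1 stuck-at-0: output 0 ✓
  N1 stuck-at-1: output 1 ✗
  N2 stuck-at-0: output 1 ✗
  N2 stuck-at-1: output 1 ✗
  N3 stuck-at-0: output 1 ✗
  N3 stuck-at-1: output 1 ✗
  N4 stuck-at-0: output 1 ✗
  N4 stuck-at-1: output 1 ✗
  N5 stuck-at-0: output 0 ✓
  N5 stuck-at-1: output 1 ✗
Consistent faults: {N1 stuck-at-0, N5 stuck-at-0} — 2 in all.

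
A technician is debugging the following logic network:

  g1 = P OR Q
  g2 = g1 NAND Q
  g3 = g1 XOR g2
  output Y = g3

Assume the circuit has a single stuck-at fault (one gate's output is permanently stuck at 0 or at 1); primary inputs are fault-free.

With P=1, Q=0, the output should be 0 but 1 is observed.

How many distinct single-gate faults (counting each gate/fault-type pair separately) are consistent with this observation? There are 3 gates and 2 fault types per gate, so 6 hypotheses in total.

3

Fault-free: g1=1, g2=1, g3=0 → 0. Observed 1.
  g1 stuck-at-0: output 1 ✓
  g1 stuck-at-1: output 0 ✗
  g2 stuck-at-0: output 1 ✓
  g2 stuck-at-1: output 0 ✗
  g3 stuck-at-0: output 0 ✗
  g3 stuck-at-1: output 1 ✓
Consistent faults: {g1 stuck-at-0, g2 stuck-at-0, g3 stuck-at-1} — 3 in all.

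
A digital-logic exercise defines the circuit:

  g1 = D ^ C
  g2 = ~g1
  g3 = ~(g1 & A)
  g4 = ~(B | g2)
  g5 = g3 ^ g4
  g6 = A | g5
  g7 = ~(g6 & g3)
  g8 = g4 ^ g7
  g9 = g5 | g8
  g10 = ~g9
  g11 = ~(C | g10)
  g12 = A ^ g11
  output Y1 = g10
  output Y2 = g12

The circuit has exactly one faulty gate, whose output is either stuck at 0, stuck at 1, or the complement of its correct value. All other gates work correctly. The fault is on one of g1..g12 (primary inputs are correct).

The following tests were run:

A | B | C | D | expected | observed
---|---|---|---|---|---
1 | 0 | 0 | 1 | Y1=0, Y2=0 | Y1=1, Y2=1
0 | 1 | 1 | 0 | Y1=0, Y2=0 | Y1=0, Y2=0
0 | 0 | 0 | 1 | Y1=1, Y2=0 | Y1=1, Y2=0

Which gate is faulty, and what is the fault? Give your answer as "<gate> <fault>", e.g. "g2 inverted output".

g5 stuck-at-0

Fault-free values for test 1 (A=1, B=0, C=0, D=1): g1=1, g2=0, g3=0, g4=1, g5=1, g6=1, g7=1, g8=0, g9=1, g10=0, g11=1, g12=0, giving Y1=0, Y2=0. Observed Y1=1, Y2=1.
Test 1: faults giving observed Y1=1, Y2=1 are {g5 stuck-at-0, g5 inverted output, g9 stuck-at-0, g9 inverted output, g10 stuck-at-1, g10 inverted output}.
Test 2 (A=0, B=1, C=1, D=0): fault-free g1=1, g2=0, g3=1, g4=0, g5=1, g6=1, g7=0, g8=0, g9=1, g10=0, g11=0, g12=0 → Y1=0, Y2=0; observed Y1=0, Y2=0. Eliminates g9 stuck-at-0, g9 inverted output, g10 stuck-at-1, g10 inverted output.
Test 3 (A=0, B=0, C=0, D=1): fault-free g1=1, g2=0, g3=1, g4=1, g5=0, g6=0, g7=1, g8=0, g9=0, g10=1, g11=0, g12=0 → Y1=1, Y2=0; observed Y1=1, Y2=0. Eliminates g5 inverted output.
Only g5 stuck-at-0 is consistent with every test.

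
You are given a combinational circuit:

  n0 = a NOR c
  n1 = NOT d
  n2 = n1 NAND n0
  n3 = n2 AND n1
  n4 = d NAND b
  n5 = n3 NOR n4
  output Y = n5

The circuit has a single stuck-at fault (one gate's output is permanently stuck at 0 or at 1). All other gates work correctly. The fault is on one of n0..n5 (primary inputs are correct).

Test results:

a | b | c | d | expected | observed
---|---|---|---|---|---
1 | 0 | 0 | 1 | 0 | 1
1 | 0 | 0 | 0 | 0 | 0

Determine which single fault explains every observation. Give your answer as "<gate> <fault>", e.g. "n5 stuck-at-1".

n4 stuck-at-0

Fault-free values for test 1 (a=1, b=0, c=0, d=1): n0=0, n1=0, n2=1, n3=0, n4=1, n5=0, giving Y=0. Observed 1.
Test 1: faults giving observed 1 are {n4 stuck-at-0, n5 stuck-at-1}.
Test 2 (a=1, b=0, c=0, d=0): fault-free n0=0, n1=1, n2=1, n3=1, n4=1, n5=0 → 0; observed 0. Eliminates n5 stuck-at-1.
Only n4 stuck-at-0 is consistent with every test.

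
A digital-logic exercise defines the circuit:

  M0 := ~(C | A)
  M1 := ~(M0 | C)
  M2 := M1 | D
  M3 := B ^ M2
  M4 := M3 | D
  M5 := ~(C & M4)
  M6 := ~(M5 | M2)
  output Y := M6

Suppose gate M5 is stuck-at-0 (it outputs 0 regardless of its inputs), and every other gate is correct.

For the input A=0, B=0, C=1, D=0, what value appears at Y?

Propagate with M5 forced: M0=0, M1=0, M2=0, M3=0, M4=0, M5=0 [stuck-at-0], M6=1.
So Y = 1. (Without the fault it would be 0.)

1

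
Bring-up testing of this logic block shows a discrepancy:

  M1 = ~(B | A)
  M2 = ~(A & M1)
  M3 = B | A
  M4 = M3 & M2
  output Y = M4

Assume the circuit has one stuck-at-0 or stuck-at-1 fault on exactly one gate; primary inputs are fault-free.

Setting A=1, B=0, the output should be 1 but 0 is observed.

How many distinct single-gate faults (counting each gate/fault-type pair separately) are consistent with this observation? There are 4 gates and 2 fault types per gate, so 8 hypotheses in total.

Fault-free: M1=0, M2=1, M3=1, M4=1 → 1. Observed 0.
  M1 stuck-at-0: output 1 ✗
  M1 stuck-at-1: output 0 ✓
  M2 stuck-at-0: output 0 ✓
  M2 stuck-at-1: output 1 ✗
  M3 stuck-at-0: output 0 ✓
  M3 stuck-at-1: output 1 ✗
  M4 stuck-at-0: output 0 ✓
  M4 stuck-at-1: output 1 ✗
Consistent faults: {M1 stuck-at-1, M2 stuck-at-0, M3 stuck-at-0, M4 stuck-at-0} — 4 in all.

4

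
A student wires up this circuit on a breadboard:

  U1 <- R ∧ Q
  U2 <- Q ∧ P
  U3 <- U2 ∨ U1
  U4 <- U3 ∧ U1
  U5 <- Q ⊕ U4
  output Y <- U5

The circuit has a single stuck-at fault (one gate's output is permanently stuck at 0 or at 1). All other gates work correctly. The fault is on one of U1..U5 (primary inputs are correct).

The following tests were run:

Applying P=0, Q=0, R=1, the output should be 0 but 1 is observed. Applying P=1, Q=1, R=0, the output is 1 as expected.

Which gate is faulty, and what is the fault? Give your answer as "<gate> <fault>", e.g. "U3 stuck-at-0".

Fault-free values for test 1 (P=0, Q=0, R=1): U1=0, U2=0, U3=0, U4=0, U5=0, giving Y=0. Observed 1.
Test 1: faults giving observed 1 are {U1 stuck-at-1, U4 stuck-at-1, U5 stuck-at-1}.
Test 2 (P=1, Q=1, R=0): fault-free U1=0, U2=1, U3=1, U4=0, U5=1 → 1; observed 1. Eliminates U1 stuck-at-1, U4 stuck-at-1.
Only U5 stuck-at-1 is consistent with every test.

U5 stuck-at-1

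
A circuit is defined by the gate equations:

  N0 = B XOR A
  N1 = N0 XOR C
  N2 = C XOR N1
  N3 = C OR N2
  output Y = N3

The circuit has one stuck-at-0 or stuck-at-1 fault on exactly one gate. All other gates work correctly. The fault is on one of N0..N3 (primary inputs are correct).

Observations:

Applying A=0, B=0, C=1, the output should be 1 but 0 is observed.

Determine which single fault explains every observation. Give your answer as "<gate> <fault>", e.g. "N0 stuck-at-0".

N3 stuck-at-0

Fault-free values for test 1 (A=0, B=0, C=1): N0=0, N1=1, N2=0, N3=1, giving Y=1. Observed 0.
Test 1: faults giving observed 0 are {N3 stuck-at-0}.
Only N3 stuck-at-0 is consistent with every test.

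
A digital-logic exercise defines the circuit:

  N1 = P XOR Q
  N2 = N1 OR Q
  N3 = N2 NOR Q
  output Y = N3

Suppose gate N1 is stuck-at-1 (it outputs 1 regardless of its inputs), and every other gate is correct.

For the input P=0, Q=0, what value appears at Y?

0

Propagate with N1 forced: N1=1 [stuck-at-1], N2=1, N3=0.
So Y = 0. (Without the fault it would be 1.)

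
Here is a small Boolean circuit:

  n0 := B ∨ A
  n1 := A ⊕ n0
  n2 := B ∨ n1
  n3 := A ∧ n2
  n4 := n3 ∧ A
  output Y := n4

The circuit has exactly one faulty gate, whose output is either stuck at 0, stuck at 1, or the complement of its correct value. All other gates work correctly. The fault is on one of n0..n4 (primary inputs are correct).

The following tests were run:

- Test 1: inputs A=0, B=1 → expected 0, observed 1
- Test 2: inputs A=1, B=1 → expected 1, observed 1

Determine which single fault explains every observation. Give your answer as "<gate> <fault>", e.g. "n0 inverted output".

Fault-free values for test 1 (A=0, B=1): n0=1, n1=1, n2=1, n3=0, n4=0, giving Y=0. Observed 1.
Test 1: faults giving observed 1 are {n4 stuck-at-1, n4 inverted output}.
Test 2 (A=1, B=1): fault-free n0=1, n1=0, n2=1, n3=1, n4=1 → 1; observed 1. Eliminates n4 inverted output.
Only n4 stuck-at-1 is consistent with every test.

n4 stuck-at-1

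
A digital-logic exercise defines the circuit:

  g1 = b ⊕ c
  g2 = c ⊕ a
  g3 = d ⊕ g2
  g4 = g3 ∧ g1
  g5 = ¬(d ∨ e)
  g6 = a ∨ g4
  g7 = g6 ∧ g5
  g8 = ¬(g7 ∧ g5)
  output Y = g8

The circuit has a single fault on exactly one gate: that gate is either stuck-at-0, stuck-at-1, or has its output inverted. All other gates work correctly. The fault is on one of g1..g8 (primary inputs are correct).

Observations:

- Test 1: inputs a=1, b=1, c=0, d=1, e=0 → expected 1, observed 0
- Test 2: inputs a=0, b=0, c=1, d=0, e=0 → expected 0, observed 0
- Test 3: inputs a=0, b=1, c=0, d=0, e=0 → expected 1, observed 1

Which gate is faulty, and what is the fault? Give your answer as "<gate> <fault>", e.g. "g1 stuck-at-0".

g5 stuck-at-1

Fault-free values for test 1 (a=1, b=1, c=0, d=1, e=0): g1=1, g2=1, g3=0, g4=0, g5=0, g6=1, g7=0, g8=1, giving Y=1. Observed 0.
Test 1: faults giving observed 0 are {g5 stuck-at-1, g5 inverted output, g8 stuck-at-0, g8 inverted output}.
Test 2 (a=0, b=0, c=1, d=0, e=0): fault-free g1=1, g2=1, g3=1, g4=1, g5=1, g6=1, g7=1, g8=0 → 0; observed 0. Eliminates g5 inverted output, g8 inverted output.
Test 3 (a=0, b=1, c=0, d=0, e=0): fault-free g1=1, g2=0, g3=0, g4=0, g5=1, g6=0, g7=0, g8=1 → 1; observed 1. Eliminates g8 stuck-at-0.
Only g5 stuck-at-1 is consistent with every test.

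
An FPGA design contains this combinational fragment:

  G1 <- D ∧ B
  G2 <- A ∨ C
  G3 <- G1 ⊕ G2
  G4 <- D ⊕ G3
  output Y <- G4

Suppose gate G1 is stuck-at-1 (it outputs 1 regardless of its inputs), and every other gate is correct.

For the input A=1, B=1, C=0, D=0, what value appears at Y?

0

Propagate with G1 forced: G1=1 [stuck-at-1], G2=1, G3=0, G4=0.
So Y = 0. (Without the fault it would be 1.)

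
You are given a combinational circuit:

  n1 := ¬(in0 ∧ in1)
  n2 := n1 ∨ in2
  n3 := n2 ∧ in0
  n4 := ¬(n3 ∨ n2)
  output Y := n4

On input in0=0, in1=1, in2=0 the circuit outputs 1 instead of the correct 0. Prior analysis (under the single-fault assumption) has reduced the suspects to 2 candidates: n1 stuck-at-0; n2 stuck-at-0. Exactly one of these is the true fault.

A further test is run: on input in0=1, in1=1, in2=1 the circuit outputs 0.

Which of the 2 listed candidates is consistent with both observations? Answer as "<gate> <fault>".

n1 stuck-at-0

Evaluate each candidate on input in0=1, in1=1, in2=1:
  n1 stuck-at-0: n1=0 [stuck-at-0], n2=1, n3=1, n4=0 → 0 — matches
  n2 stuck-at-0: n1=0, n2=0 [stuck-at-0], n3=0, n4=1 → 1 — eliminated
Only n1 stuck-at-0 reproduces the observed 0.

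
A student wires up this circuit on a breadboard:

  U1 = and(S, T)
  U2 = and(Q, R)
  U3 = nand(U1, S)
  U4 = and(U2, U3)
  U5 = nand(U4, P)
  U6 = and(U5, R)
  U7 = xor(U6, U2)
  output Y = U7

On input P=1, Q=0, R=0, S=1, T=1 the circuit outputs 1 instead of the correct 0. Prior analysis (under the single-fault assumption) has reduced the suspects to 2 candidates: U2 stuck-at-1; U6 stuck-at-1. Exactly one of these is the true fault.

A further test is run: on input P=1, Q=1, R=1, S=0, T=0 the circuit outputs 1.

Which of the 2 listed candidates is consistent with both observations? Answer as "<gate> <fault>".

Evaluate each candidate on input P=1, Q=1, R=1, S=0, T=0:
  U2 stuck-at-1: U1=0, U2=1 [stuck-at-1], U3=1, U4=1, U5=0, U6=0, U7=1 → 1 — matches
  U6 stuck-at-1: U1=0, U2=1, U3=1, U4=1, U5=0, U6=1 [stuck-at-1], U7=0 → 0 — eliminated
Only U2 stuck-at-1 reproduces the observed 1.

U2 stuck-at-1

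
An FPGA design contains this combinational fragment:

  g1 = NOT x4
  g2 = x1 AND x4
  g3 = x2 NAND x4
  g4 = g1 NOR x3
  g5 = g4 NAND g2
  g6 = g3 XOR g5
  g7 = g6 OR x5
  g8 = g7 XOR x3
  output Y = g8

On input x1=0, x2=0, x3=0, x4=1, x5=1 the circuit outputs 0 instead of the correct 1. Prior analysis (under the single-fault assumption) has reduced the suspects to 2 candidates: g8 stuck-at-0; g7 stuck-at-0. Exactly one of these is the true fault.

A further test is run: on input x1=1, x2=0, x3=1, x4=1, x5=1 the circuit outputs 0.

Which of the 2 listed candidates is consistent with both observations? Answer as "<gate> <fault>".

g8 stuck-at-0

Evaluate each candidate on input x1=1, x2=0, x3=1, x4=1, x5=1:
  g8 stuck-at-0: g1=0, g2=1, g3=1, g4=0, g5=1, g6=0, g7=1, g8=0 [stuck-at-0] → 0 — matches
  g7 stuck-at-0: g1=0, g2=1, g3=1, g4=0, g5=1, g6=0, g7=0 [stuck-at-0], g8=1 → 1 — eliminated
Only g8 stuck-at-0 reproduces the observed 0.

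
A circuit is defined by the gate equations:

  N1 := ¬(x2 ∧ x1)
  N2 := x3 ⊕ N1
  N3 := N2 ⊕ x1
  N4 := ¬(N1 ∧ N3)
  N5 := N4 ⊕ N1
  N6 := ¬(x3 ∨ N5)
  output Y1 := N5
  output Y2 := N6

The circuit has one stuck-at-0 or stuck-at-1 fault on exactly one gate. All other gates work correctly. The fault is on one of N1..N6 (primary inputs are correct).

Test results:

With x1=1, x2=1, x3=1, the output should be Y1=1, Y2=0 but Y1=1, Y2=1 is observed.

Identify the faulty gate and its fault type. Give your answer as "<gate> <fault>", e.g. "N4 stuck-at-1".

Fault-free values for test 1 (x1=1, x2=1, x3=1): N1=0, N2=1, N3=0, N4=1, N5=1, N6=0, giving Y1=1, Y2=0. Observed Y1=1, Y2=1.
Test 1: faults giving observed Y1=1, Y2=1 are {N6 stuck-at-1}.
Only N6 stuck-at-1 is consistent with every test.

N6 stuck-at-1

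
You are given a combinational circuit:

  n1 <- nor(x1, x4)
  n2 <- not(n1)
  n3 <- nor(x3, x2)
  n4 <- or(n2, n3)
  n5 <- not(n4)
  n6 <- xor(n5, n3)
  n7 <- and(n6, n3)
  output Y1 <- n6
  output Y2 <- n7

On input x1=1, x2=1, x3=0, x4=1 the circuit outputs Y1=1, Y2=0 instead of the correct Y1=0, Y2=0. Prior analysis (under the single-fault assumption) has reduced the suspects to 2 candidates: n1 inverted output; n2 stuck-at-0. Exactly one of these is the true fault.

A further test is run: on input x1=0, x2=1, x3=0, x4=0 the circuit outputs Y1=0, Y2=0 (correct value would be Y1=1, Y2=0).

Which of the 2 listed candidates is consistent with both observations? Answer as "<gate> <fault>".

Evaluate each candidate on input x1=0, x2=1, x3=0, x4=0:
  n1 inverted output: n1=0 [inverted output], n2=1, n3=0, n4=1, n5=0, n6=0, n7=0 → Y1=0, Y2=0 — matches
  n2 stuck-at-0: n1=1, n2=0 [stuck-at-0], n3=0, n4=0, n5=1, n6=1, n7=0 → Y1=1, Y2=0 — eliminated
Only n1 inverted output reproduces the observed Y1=0, Y2=0.

n1 inverted output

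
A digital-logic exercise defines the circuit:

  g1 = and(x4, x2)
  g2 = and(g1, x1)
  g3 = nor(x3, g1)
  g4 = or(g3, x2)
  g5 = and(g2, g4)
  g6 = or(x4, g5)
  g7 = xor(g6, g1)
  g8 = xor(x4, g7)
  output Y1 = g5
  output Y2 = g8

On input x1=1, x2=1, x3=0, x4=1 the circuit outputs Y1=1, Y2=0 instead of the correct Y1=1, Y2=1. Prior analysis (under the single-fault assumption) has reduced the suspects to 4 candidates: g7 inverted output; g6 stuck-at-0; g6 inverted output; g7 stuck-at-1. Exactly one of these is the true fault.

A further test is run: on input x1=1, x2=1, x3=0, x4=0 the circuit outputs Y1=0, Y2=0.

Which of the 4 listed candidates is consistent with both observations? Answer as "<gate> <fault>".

g6 stuck-at-0

Evaluate each candidate on input x1=1, x2=1, x3=0, x4=0:
  g7 inverted output: g1=0, g2=0, g3=1, g4=1, g5=0, g6=0, g7=1 [inverted output], g8=1 → Y1=0, Y2=1 — eliminated
  g6 stuck-at-0: g1=0, g2=0, g3=1, g4=1, g5=0, g6=0 [stuck-at-0], g7=0, g8=0 → Y1=0, Y2=0 — matches
  g6 inverted output: g1=0, g2=0, g3=1, g4=1, g5=0, g6=1 [inverted output], g7=1, g8=1 → Y1=0, Y2=1 — eliminated
  g7 stuck-at-1: g1=0, g2=0, g3=1, g4=1, g5=0, g6=0, g7=1 [stuck-at-1], g8=1 → Y1=0, Y2=1 — eliminated
Only g6 stuck-at-0 reproduces the observed Y1=0, Y2=0.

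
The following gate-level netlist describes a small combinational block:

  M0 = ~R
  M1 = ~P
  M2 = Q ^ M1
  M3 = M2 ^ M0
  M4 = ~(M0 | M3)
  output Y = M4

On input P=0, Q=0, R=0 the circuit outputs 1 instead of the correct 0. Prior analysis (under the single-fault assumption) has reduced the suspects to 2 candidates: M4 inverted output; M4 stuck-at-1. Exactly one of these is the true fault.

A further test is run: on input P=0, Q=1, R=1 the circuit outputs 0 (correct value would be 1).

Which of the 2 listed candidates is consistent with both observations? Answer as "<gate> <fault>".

Evaluate each candidate on input P=0, Q=1, R=1:
  M4 inverted output: M0=0, M1=1, M2=0, M3=0, M4=0 [inverted output] → 0 — matches
  M4 stuck-at-1: M0=0, M1=1, M2=0, M3=0, M4=1 [stuck-at-1] → 1 — eliminated
Only M4 inverted output reproduces the observed 0.

M4 inverted output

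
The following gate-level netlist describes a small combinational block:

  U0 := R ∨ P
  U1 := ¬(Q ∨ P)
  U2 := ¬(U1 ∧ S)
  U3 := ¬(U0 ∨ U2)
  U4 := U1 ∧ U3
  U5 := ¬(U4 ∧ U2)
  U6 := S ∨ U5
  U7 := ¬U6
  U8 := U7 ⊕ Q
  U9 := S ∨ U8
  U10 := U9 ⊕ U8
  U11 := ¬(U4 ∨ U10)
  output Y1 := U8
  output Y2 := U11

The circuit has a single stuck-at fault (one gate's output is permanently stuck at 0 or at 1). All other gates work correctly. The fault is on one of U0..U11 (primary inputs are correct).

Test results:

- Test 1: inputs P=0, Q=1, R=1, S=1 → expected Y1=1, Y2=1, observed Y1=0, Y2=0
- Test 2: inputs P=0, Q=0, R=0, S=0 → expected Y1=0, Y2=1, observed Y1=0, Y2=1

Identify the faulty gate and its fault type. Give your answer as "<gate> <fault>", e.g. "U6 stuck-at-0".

Fault-free values for test 1 (P=0, Q=1, R=1, S=1): U0=1, U1=0, U2=1, U3=0, U4=0, U5=1, U6=1, U7=0, U8=1, U9=1, U10=0, U11=1, giving Y1=1, Y2=1. Observed Y1=0, Y2=0.
Test 1: faults giving observed Y1=0, Y2=0 are {U6 stuck-at-0, U7 stuck-at-1, U8 stuck-at-0}.
Test 2 (P=0, Q=0, R=0, S=0): fault-free U0=0, U1=1, U2=1, U3=0, U4=0, U5=1, U6=1, U7=0, U8=0, U9=0, U10=0, U11=1 → Y1=0, Y2=1; observed Y1=0, Y2=1. Eliminates U6 stuck-at-0, U7 stuck-at-1.
Only U8 stuck-at-0 is consistent with every test.

U8 stuck-at-0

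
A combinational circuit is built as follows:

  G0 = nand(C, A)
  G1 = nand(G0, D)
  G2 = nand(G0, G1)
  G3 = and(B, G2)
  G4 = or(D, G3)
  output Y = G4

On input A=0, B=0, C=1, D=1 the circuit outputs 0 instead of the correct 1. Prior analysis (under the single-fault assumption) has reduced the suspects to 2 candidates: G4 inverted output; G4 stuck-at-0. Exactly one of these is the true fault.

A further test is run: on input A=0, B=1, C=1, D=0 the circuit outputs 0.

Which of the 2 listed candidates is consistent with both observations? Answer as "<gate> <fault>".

G4 stuck-at-0

Evaluate each candidate on input A=0, B=1, C=1, D=0:
  G4 inverted output: G0=1, G1=1, G2=0, G3=0, G4=1 [inverted output] → 1 — eliminated
  G4 stuck-at-0: G0=1, G1=1, G2=0, G3=0, G4=0 [stuck-at-0] → 0 — matches
Only G4 stuck-at-0 reproduces the observed 0.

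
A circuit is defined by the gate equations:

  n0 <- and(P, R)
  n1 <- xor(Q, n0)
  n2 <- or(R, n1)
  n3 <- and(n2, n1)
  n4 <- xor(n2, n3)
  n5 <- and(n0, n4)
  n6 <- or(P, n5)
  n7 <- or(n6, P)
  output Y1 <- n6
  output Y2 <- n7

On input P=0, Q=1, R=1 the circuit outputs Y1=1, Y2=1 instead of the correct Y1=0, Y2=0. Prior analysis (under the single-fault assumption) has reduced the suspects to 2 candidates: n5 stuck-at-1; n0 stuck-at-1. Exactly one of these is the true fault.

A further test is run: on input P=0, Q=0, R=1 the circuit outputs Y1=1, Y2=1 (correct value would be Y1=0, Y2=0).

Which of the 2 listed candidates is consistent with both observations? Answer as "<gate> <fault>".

n5 stuck-at-1

Evaluate each candidate on input P=0, Q=0, R=1:
  n5 stuck-at-1: n0=0, n1=0, n2=1, n3=0, n4=1, n5=1 [stuck-at-1], n6=1, n7=1 → Y1=1, Y2=1 — matches
  n0 stuck-at-1: n0=1 [stuck-at-1], n1=1, n2=1, n3=1, n4=0, n5=0, n6=0, n7=0 → Y1=0, Y2=0 — eliminated
Only n5 stuck-at-1 reproduces the observed Y1=1, Y2=1.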